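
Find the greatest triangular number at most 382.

Solve n(n+1)/2 ≤ 382 for integer n.
n = 27 gives 378 ≤ 382, while n = 28 gives 406 > 382; so the answer is 378.

378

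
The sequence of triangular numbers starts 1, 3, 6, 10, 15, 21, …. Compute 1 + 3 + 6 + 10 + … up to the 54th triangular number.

Σ i(i+1)/2 = (Σi² + Σi) / 2 over i = 1..54.
Σi = 1485 and Σi² = 53955.
(1·53955 + 1·1485) / 2 = 55440/2 = 27720.

27720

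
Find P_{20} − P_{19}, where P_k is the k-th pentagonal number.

Consecutive pentagonal numbers differ by 3n − 2: here 3·20 − 2 = 58.

58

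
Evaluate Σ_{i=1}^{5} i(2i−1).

Σ i(2i−1) = 2Σi² − Σi over i = 1..5.
Σi = 15 and Σi² = 55.
2·55 − 1·15 = 95.

95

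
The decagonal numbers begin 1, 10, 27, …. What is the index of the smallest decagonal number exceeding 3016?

Solve n(4n−3) > 3016 for integer n.
The largest n with value ≤ 3016 is 27 (since 2835 ≤ 3016 < 3052), so the first above is n = 28, value 3052.

28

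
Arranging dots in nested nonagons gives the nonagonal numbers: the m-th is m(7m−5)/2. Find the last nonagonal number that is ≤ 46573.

Solve n(7n−5)/2 ≤ 46573 for integer n.
n = 115 gives 46000 ≤ 46573, while n = 116 gives 46806 > 46573; so the answer is 46000.

46000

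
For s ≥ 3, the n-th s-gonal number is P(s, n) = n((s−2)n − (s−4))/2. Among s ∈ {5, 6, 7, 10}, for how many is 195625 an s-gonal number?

s = 5: P(5, 361) = 195301 and P(5, 362) = 196385; 195625 is not s-gonal.
s = 6: P(6, 313) = 195625. ✓
s = 7: P(7, 280) = 195580 and P(7, 281) = 196981; 195625 is not s-gonal.
s = 10: P(10, 221) = 194701 and P(10, 222) = 196470; 195625 is not s-gonal.
Hits: s ∈ {6} → 1.

1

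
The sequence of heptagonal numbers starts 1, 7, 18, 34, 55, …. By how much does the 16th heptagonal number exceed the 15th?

Consecutive heptagonal numbers differ by 5n − 4: here 5·16 − 4 = 76.

76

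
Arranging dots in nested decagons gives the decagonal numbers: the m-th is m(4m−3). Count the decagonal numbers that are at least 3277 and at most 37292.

The n-th decagonal number is n(4n−3).
Smallest index with value ≥ 3277: n = 29 (giving 3277).
Largest index with value ≤ 37292: n = 96 (giving 36576).
Indices 29 through 96: 68 terms.

68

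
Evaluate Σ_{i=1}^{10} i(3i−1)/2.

Σ i(3i−1)/2 = (3Σi² − Σi) / 2 over i = 1..10.
Σi = 55 and Σi² = 385.
(3·385 − 1·55) / 2 = 1100/2 = 550.

550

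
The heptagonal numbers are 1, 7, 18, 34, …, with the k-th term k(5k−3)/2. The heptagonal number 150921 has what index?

246

Set n(5n−3)/2 = 150921, giving 5n² − 3n − 301842 = 0.
The discriminant is 9 + 40·150921 = 6036849, and √6036849 = 2457.
So n = (3 + 2457) / 10 = 2460/10 = 246.
Check: 246·(5·246 − 3)/2 = 150921. ✓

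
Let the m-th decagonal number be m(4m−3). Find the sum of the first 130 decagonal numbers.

Σ i(4i−3) = 4Σi² − 3Σi over i = 1..130.
Σi = 8515 and Σi² = 740805.
4·740805 − 3·8515 = 2937675.

2937675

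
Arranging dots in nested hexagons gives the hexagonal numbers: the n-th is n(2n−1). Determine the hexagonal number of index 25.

25·(2·25 − 1) = 25·49 = 1225.

1225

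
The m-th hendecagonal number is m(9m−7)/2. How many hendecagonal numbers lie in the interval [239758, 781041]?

186

The n-th hendecagonal number is n(9n−7)/2.
Smallest index with value ≥ 239758: n = 232 (giving 241396).
Largest index with value ≤ 781041: n = 417 (giving 781041).
Indices 232 through 417: 186 terms.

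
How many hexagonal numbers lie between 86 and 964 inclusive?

16

The n-th hexagonal number is n(2n−1).
Smallest index with value ≥ 86: n = 7 (giving 91).
Largest index with value ≤ 964: n = 22 (giving 946).
Indices 7 through 22: 16 terms.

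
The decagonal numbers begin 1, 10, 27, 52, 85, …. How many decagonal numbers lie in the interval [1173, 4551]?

17

The n-th decagonal number is n(4n−3).
Smallest index with value ≥ 1173: n = 18 (giving 1242).
Largest index with value ≤ 4551: n = 34 (giving 4522).
Indices 18 through 34: 17 terms.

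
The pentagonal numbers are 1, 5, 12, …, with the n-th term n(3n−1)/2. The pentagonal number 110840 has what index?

Set n(3n−1)/2 = 110840, giving 3n² − n − 221680 = 0.
So n = (1 + 1631) / 6 = 1632/6 = 272.

272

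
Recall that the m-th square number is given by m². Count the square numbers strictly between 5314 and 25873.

88

The n-th square number is n².
Smallest index with value > 5314: n = 73 (giving 5329).
Largest index with value < 25873: n = 160 (giving 25600).
Indices 73 through 160: 88 terms.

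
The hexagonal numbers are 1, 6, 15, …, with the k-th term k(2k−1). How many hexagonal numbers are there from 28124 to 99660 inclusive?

105

The n-th hexagonal number is n(2n−1).
Smallest index with value ≥ 28124: n = 119 (giving 28203).
Largest index with value ≤ 99660: n = 223 (giving 99235).
Indices 119 through 223: 105 terms.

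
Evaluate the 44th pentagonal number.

The 44th pentagonal number is n(3n−1)/2 with n = 44.
44·(3·44 − 1)/2 = 44·131/2 = 2882.

2882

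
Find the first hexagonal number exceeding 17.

28

Solve n(2n−1) > 17 for integer n.
The largest n with value ≤ 17 is 3 (since 15 ≤ 17 < 28), so the first above is n = 4, value 28.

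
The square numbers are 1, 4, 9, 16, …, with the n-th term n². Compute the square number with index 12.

The 12th square number is n² with n = 12.
12² = 144.

144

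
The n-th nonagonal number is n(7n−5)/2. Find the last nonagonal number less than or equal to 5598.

Solve n(7n−5)/2 ≤ 5598 for integer n.
n = 40 gives 5500 ≤ 5598, while n = 41 gives 5781 > 5598; so the answer is 5500.

5500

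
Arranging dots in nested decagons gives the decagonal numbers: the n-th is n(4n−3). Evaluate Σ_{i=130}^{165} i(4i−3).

Σ i(4i−3) = 4Σi² − 3Σi over i = 130..165.
Σi = 13695 − 8385 = 5310 and Σi² = 1511015 − 723905 = 787110.
4·787110 − 3·5310 = 3132510.

3132510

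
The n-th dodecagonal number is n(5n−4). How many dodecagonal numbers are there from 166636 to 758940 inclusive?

208

The n-th dodecagonal number is n(5n−4).
Smallest index with value ≥ 166636: n = 183 (giving 166713).
Largest index with value ≤ 758940: n = 390 (giving 758940).
Indices 183 through 390: 208 terms.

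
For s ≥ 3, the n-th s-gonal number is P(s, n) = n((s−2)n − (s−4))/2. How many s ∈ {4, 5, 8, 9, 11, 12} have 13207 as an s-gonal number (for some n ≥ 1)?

1

s = 4: P(4, 114) = 12996 and P(4, 115) = 13225; 13207 is not s-gonal.
s = 5: P(5, 94) = 13207. ✓
s = 8: P(8, 66) = 12936 and P(8, 67) = 13333; 13207 is not s-gonal.
s = 9: P(9, 61) = 12871 and P(9, 62) = 13299; 13207 is not s-gonal.
s = 11: P(11, 54) = 12933 and P(11, 55) = 13420; 13207 is not s-gonal.
s = 12: P(12, 51) = 12801 and P(12, 52) = 13312; 13207 is not s-gonal.
Hits: s ∈ {5} → 1.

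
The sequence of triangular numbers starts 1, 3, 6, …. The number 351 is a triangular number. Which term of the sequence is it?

26

Set n(n+1)/2 = 351, giving n² + n − 702 = 0.
The discriminant is 1 + 8·351 = 2809, and √2809 = 53.
So n = (-1 + 53) / 2 = 52/2 = 26.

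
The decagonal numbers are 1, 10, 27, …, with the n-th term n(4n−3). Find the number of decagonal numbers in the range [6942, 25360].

38

The n-th decagonal number is n(4n−3).
Smallest index with value ≥ 6942: n = 43 (giving 7267).
Largest index with value ≤ 25360: n = 80 (giving 25360).
Indices 43 through 80: 38 terms.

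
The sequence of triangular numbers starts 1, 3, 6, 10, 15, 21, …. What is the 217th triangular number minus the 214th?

217·218/2 = 23653 and 214·215/2 = 23005.
Difference: 23653 − 23005 = 648.

648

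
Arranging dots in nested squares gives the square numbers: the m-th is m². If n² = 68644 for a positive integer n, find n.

262

We need n² = 68644, so n = √68644 = 262.
Check: 262² = 68644. ✓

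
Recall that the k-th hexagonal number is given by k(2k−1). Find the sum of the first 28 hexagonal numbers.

15022

Σ i(2i−1) = 2Σi² − Σi over i = 1..28.
Σi = 406 and Σi² = 7714.
2·7714 − 1·406 = 15022.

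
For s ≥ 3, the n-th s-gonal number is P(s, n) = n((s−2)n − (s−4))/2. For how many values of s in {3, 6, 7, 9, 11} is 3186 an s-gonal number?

s = 3: P(3, 79) = 3160 and P(3, 80) = 3240; 3186 is not s-gonal.
s = 6: P(6, 40) = 3160 and P(6, 41) = 3321; 3186 is not s-gonal.
s = 7: P(7, 36) = 3186. ✓
s = 9: P(9, 30) = 3075 and P(9, 31) = 3286; 3186 is not s-gonal.
s = 11: P(11, 27) = 3186. ✓
Hits: s ∈ {7, 11} → 2.

2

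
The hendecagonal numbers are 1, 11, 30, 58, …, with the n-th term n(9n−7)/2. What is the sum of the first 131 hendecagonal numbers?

Σ i(9i−7)/2 = (9Σi² − 7Σi) / 2 over i = 1..131.
Σi = 8646 and Σi² = 757966.
(9·757966 − 7·8646) / 2 = 6761172/2 = 3380586.

3380586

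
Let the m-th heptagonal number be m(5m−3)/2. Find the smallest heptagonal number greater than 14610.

Solve n(5n−3)/2 > 14610 for integer n.
The largest n with value ≤ 14610 is 76 (since 14326 ≤ 14610 < 14707), so the first above is n = 77, value 14707.

14707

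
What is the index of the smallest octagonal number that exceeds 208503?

264

Solve n(3n−2) > 208503 for integer n.
The largest n with value ≤ 208503 is 263 (since 206981 ≤ 208503 < 208560), so the first above is n = 264, value 208560.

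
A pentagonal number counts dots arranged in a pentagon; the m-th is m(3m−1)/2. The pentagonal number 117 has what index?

9

Set n(3n−1)/2 = 117, giving 3n² − n − 234 = 0.
The discriminant is 1 + 24·117 = 2809, and √2809 = 53.
So n = (1 + 53) / 6 = 54/6 = 9.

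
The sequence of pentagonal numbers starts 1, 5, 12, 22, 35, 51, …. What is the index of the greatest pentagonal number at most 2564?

41

Solve n(3n−1)/2 ≤ 2564 for integer n.
n = 41 gives 2501 ≤ 2564, while n = 42 gives 2625 > 2564; so the answer is index 41.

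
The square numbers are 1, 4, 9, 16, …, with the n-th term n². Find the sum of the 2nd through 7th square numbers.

Σ_{i=2}^{7} i² = 140 − 1 = 139.

139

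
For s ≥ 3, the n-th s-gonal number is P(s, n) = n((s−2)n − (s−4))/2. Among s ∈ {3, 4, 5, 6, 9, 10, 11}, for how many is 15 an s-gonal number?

s = 3: P(3, 5) = 15. ✓
s = 4: P(4, 3) = 9 and P(4, 4) = 16; 15 is not s-gonal.
s = 5: P(5, 3) = 12 and P(5, 4) = 22; 15 is not s-gonal.
s = 6: P(6, 3) = 15. ✓
s = 9: P(9, 2) = 9 and P(9, 3) = 24; 15 is not s-gonal.
s = 10: P(10, 2) = 10 and P(10, 3) = 27; 15 is not s-gonal.
s = 11: P(11, 2) = 11 and P(11, 3) = 30; 15 is not s-gonal.
Hits: s ∈ {3, 6} → 2.

2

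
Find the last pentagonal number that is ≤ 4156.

4030

Solve n(3n−1)/2 ≤ 4156 for integer n.
n = 52 gives 4030 ≤ 4156, while n = 53 gives 4187 > 4156; so the answer is 4030.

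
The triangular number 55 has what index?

Set n(n+1)/2 = 55, giving n² + n − 110 = 0.
The discriminant is 1 + 8·55 = 441, and √441 = 21.
So n = (-1 + 21) / 2 = 20/2 = 10.
Check: 10·11/2 = 55. ✓

10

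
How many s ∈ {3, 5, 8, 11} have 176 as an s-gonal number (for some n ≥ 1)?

s = 3: P(3, 18) = 171 and P(3, 19) = 190; 176 is not s-gonal.
s = 5: P(5, 11) = 176. ✓
s = 8: P(8, 8) = 176. ✓
s = 11: P(11, 6) = 141 and P(11, 7) = 196; 176 is not s-gonal.
Hits: s ∈ {5, 8} → 2.

2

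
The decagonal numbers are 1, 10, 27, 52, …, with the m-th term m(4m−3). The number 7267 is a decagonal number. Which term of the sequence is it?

Set n(4n−3) = 7267, giving 4n² − 3n − 7267 = 0.
The discriminant is 9 + 16·7267 = 116281, and √116281 = 341.
So n = (3 + 341) / 8 = 344/8 = 43.
Check: 43·(4·43 − 3) = 7267. ✓

43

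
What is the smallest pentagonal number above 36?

51

Solve n(3n−1)/2 > 36 for integer n.
The largest n with value ≤ 36 is 5 (since 35 ≤ 36 < 51), so the first above is n = 6, value 51.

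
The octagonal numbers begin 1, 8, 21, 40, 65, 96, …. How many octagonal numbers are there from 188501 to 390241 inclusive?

111

The n-th octagonal number is n(3n−2).
Smallest index with value ≥ 188501: n = 251 (giving 188501).
Largest index with value ≤ 390241: n = 361 (giving 390241).
Indices 251 through 361: 111 terms.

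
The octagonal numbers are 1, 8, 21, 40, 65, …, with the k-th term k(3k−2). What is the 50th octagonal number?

50·(3·50 − 2) = 50·148 = 7400.

7400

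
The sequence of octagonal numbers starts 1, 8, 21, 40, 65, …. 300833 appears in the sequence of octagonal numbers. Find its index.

317

Set n(3n−2) = 300833, giving 3n² − 2n − 300833 = 0.
The discriminant is 4 + 12·300833 = 3610000, and √3610000 = 1900.
So n = (2 + 1900) / 6 = 1902/6 = 317.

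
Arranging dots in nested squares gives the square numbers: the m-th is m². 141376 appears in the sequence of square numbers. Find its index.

376

We need n² = 141376, so n = √141376 = 376.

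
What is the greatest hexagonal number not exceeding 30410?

30135

Solve n(2n−1) ≤ 30410 for integer n.
n = 123 gives 30135 ≤ 30410, while n = 124 gives 30628 > 30410; so the answer is 30135.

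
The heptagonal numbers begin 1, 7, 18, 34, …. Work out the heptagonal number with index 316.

The 316th heptagonal number is n(5n−3)/2 with n = 316.
316·(5·316 − 3)/2 = 316·1577/2 = 249166.

249166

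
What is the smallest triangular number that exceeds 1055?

Solve n(n+1)/2 > 1055 for integer n.
The largest n with value ≤ 1055 is 45 (since 1035 ≤ 1055 < 1081), so the first above is n = 46, value 1081.

1081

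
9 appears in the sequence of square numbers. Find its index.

3

We need n² = 9, so n = √9 = 3.
Check: 3² = 9. ✓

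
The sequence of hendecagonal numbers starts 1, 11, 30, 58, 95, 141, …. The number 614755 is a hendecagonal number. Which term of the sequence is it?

370

Set n(9n−7)/2 = 614755, giving 9n² − 7n − 1229510 = 0.
So n = (7 + 6653) / 18 = 6660/18 = 370.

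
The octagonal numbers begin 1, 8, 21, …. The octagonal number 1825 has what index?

Set n(3n−2) = 1825, giving 3n² − 2n − 1825 = 0.
So n = (2 + 148) / 6 = 150/6 = 25.

25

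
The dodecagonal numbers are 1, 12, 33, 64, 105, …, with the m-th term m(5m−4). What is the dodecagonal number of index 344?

The 344th dodecagonal number is n(5n−4) with n = 344.
344·(5·344 − 4) = 344·1716 = 590304.

590304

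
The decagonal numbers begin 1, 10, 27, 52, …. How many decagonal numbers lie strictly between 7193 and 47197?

66

The n-th decagonal number is n(4n−3).
Smallest index with value > 7193: n = 43 (giving 7267).
Largest index with value < 47197: n = 108 (giving 46332).
Indices 43 through 108: 66 terms.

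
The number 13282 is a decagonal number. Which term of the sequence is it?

58

Set n(4n−3) = 13282, giving 4n² − 3n − 13282 = 0.
The discriminant is 9 + 16·13282 = 212521, and √212521 = 461.
So n = (3 + 461) / 8 = 464/8 = 58.
Check: 58·(4·58 − 3) = 13282. ✓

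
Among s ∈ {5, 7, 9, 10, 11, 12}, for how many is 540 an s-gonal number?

2

s = 5: P(5, 19) = 532 and P(5, 20) = 590; 540 is not s-gonal.
s = 7: P(7, 15) = 540. ✓
s = 9: P(9, 12) = 474 and P(9, 13) = 559; 540 is not s-gonal.
s = 10: P(10, 12) = 540. ✓
s = 11: P(11, 11) = 506 and P(11, 12) = 606; 540 is not s-gonal.
s = 12: P(12, 10) = 460 and P(12, 11) = 561; 540 is not s-gonal.
Hits: s ∈ {7, 10} → 2.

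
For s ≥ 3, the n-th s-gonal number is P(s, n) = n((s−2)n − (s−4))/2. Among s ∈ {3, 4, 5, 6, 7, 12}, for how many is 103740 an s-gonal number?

s = 3: P(3, 455) = 103740. ✓
s = 4: P(4, 322) = 103684 and P(4, 323) = 104329; 103740 is not s-gonal.
s = 5: P(5, 263) = 103622 and P(5, 264) = 104412; 103740 is not s-gonal.
s = 6: P(6, 228) = 103740. ✓
s = 7: P(7, 204) = 103734 and P(7, 205) = 104755; 103740 is not s-gonal.
s = 12: P(12, 144) = 103104 and P(12, 145) = 104545; 103740 is not s-gonal.
Hits: s ∈ {3, 6} → 2.

2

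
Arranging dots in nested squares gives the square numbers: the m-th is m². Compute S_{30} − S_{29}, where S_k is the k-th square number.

59

n² − (n−1)² = 2n − 1, so 30² − 29² = 2·30 − 1 = 59.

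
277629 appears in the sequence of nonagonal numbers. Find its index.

282

Set n(7n−5)/2 = 277629, giving 7n² − 5n − 555258 = 0.
So n = (5 + 3943) / 14 = 3948/14 = 282.
Check: 282·(7·282 − 5)/2 = 277629. ✓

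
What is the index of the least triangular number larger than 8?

Solve n(n+1)/2 > 8 for integer n.
The largest n with value ≤ 8 is 3 (since 6 ≤ 8 < 10), so the first above is n = 4, value 10.

4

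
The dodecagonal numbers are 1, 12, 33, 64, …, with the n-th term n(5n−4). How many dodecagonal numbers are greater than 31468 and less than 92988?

The n-th dodecagonal number is n(5n−4).
Smallest index with value > 31468: n = 80 (giving 31680).
Largest index with value < 92988: n = 136 (giving 91936).
Indices 80 through 136: 57 terms.

57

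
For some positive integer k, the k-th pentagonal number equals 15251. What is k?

Set n(3n−1)/2 = 15251, giving 3n² − n − 30502 = 0.
The discriminant is 1 + 24·15251 = 366025, and √366025 = 605.
So n = (1 + 605) / 6 = 606/6 = 101.

101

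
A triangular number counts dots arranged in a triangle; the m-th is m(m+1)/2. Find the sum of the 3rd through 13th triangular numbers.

Σ i(i+1)/2 = (Σi² + Σi) / 2 over i = 3..13.
Σi = 91 − 3 = 88 and Σi² = 819 − 5 = 814.
(1·814 + 1·88) / 2 = 902/2 = 451.

451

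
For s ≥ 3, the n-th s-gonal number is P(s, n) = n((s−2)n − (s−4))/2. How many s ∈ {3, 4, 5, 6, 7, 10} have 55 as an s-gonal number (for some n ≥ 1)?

2

s = 3: P(3, 10) = 55. ✓
s = 4: P(4, 7) = 49 and P(4, 8) = 64; 55 is not s-gonal.
s = 5: P(5, 6) = 51 and P(5, 7) = 70; 55 is not s-gonal.
s = 6: P(6, 5) = 45 and P(6, 6) = 66; 55 is not s-gonal.
s = 7: P(7, 5) = 55. ✓
s = 10: P(10, 4) = 52 and P(10, 5) = 85; 55 is not s-gonal.
Hits: s ∈ {3, 7} → 2.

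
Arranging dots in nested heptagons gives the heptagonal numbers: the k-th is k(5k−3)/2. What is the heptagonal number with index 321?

The 321st heptagonal number is n(5n−3)/2 with n = 321.
321·(5·321 − 3)/2 = 321·1602/2 = 321·801 = 257121.

257121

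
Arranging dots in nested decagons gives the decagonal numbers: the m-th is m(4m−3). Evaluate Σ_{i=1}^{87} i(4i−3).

881716

Σ i(4i−3) = 4Σi² − 3Σi over i = 1..87.
Σi = 3828 and Σi² = 223300.
4·223300 − 3·3828 = 881716.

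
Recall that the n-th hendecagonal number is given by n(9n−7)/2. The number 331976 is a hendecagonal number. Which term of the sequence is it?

272

Set n(9n−7)/2 = 331976, giving 9n² − 7n − 663952 = 0.
The discriminant is 49 + 72·331976 = 23902321, and √23902321 = 4889.
So n = (7 + 4889) / 18 = 4896/18 = 272.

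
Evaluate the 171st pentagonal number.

The 171st pentagonal number is n(3n−1)/2 with n = 171.
171·(3·171 − 1)/2 = 171·512/2 = 171·256 = 43776.

43776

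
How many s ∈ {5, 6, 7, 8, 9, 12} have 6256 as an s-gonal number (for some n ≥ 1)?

s = 5: P(5, 64) = 6112 and P(5, 65) = 6305; 6256 is not s-gonal.
s = 6: P(6, 56) = 6216 and P(6, 57) = 6441; 6256 is not s-gonal.
s = 7: P(7, 50) = 6175 and P(7, 51) = 6426; 6256 is not s-gonal.
s = 8: P(8, 46) = 6256. ✓
s = 9: P(9, 42) = 6069 and P(9, 43) = 6364; 6256 is not s-gonal.
s = 12: P(12, 35) = 5985 and P(12, 36) = 6336; 6256 is not s-gonal.
Hits: s ∈ {8} → 1.

1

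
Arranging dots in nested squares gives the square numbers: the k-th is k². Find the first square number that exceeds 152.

Solve n² > 152 for integer n.
The largest n with value ≤ 152 is 12 (since 144 ≤ 152 < 169), so the first above is n = 13, value 169.

169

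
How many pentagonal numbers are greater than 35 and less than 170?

The n-th pentagonal number is n(3n−1)/2.
Smallest index with value > 35: n = 6 (giving 51).
Largest index with value < 170: n = 10 (giving 145).
Indices 6 through 10: 5 terms.

5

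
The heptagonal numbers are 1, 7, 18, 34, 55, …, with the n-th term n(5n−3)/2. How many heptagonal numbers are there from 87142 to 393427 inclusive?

211

The n-th heptagonal number is n(5n−3)/2.
Smallest index with value ≥ 87142: n = 187 (giving 87142).
Largest index with value ≤ 393427: n = 397 (giving 393427).
Indices 187 through 397: 211 terms.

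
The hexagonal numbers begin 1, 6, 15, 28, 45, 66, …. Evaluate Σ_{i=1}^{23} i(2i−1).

Σ i(2i−1) = 2Σi² − Σi over i = 1..23.
Σi = 276 and Σi² = 4324.
2·4324 − 1·276 = 8372.

8372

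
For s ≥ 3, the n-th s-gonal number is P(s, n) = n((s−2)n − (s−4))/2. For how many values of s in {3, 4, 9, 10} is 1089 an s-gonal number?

2

s = 3: P(3, 46) = 1081 and P(3, 47) = 1128; 1089 is not s-gonal.
s = 4: P(4, 33) = 1089. ✓
s = 9: P(9, 18) = 1089. ✓
s = 10: P(10, 16) = 976 and P(10, 17) = 1105; 1089 is not s-gonal.
Hits: s ∈ {4, 9} → 2.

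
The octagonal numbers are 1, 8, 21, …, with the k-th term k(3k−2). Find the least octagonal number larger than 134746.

135681

Solve n(3n−2) > 134746 for integer n.
The largest n with value ≤ 134746 is 212 (since 134408 ≤ 134746 < 135681), so the first above is n = 213, value 135681.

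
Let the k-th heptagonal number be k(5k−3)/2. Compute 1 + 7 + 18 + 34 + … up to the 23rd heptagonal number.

10396

Σ i(5i−3)/2 = (5Σi² − 3Σi) / 2 over i = 1..23.
Σi = 276 and Σi² = 4324.
(5·4324 − 3·276) / 2 = 20792/2 = 10396.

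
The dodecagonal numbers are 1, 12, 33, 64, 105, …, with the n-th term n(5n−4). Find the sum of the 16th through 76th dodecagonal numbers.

728706

Σ i(5i−4) = 5Σi² − 4Σi over i = 16..76.
Σi = 2926 − 120 = 2806 and Σi² = 149226 − 1240 = 147986.
5·147986 − 4·2806 = 728706.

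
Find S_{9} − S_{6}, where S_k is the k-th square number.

45

9² = 81 and 6² = 36.
Difference: 81 − 36 = 45.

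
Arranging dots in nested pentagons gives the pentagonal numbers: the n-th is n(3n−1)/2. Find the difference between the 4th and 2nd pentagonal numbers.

17

4·(3·4 − 1)/2 = 22 and 2·(3·2 − 1)/2 = 5.
Difference: 22 − 5 = 17.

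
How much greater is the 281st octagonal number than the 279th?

281·(3·281 − 2) = 236321 and 279·(3·279 − 2) = 232965.
Difference: 236321 − 232965 = 3356.

3356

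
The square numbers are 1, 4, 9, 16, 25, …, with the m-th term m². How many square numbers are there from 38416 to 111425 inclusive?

138

The n-th square number is n².
Smallest index with value ≥ 38416: n = 196 (giving 38416).
Largest index with value ≤ 111425: n = 333 (giving 110889).
Indices 196 through 333: 138 terms.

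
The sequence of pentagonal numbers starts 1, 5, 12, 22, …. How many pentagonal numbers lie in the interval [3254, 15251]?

The n-th pentagonal number is n(3n−1)/2.
Smallest index with value ≥ 3254: n = 47 (giving 3290).
Largest index with value ≤ 15251: n = 101 (giving 15251).
Indices 47 through 101: 55 terms.

55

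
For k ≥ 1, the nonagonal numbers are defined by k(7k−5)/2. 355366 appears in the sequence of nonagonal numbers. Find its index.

Set n(7n−5)/2 = 355366, giving 7n² − 5n − 710732 = 0.
The discriminant is 25 + 56·355366 = 19900521, and √19900521 = 4461.
So n = (5 + 4461) / 14 = 4466/14 = 319.

319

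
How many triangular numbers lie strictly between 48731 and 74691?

74

The n-th triangular number is n(n+1)/2.
Smallest index with value > 48731: n = 312 (giving 48828).
Largest index with value < 74691: n = 385 (giving 74305).
Indices 312 through 385: 74 terms.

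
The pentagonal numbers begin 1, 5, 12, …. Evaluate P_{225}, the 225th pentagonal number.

75825

The 225th pentagonal number is n(3n−1)/2 with n = 225.
225·(3·225 − 1)/2 = 225·674/2 = 225·337 = 75825.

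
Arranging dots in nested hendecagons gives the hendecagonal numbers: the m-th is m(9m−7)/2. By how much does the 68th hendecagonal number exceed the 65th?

68·(9·68 − 7)/2 = 20570 and 65·(9·65 − 7)/2 = 18785.
Difference: 20570 − 18785 = 1785.

1785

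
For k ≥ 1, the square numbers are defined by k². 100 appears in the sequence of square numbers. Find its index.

10

We need n² = 100, so n = √100 = 10.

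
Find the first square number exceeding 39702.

Solve n² > 39702 for integer n.
The largest n with value ≤ 39702 is 199 (since 39601 ≤ 39702 < 40000), so the first above is n = 200, value 40000.

40000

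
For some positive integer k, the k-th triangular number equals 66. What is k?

Set n(n+1)/2 = 66, giving n² + n − 132 = 0.
So n = (-1 + 23) / 2 = 22/2 = 11.

11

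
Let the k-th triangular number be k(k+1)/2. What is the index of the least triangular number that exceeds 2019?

64

Solve n(n+1)/2 > 2019 for integer n.
The largest n with value ≤ 2019 is 63 (since 2016 ≤ 2019 < 2080), so the first above is n = 64, value 2080.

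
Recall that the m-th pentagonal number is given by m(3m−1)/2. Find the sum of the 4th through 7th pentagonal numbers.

Σ i(3i−1)/2 = (3Σi² − Σi) / 2 over i = 4..7.
Σi = 28 − 6 = 22 and Σi² = 140 − 14 = 126.
(3·126 − 1·22) / 2 = 356/2 = 178.

178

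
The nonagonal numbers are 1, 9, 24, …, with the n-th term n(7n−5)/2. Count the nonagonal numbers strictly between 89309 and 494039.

216

The n-th nonagonal number is n(7n−5)/2.
Smallest index with value > 89309: n = 161 (giving 90321).
Largest index with value < 494039: n = 376 (giving 493876).
Indices 161 through 376: 216 terms.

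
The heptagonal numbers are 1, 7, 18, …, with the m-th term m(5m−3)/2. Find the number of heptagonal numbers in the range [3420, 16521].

44

The n-th heptagonal number is n(5n−3)/2.
Smallest index with value ≥ 3420: n = 38 (giving 3553).
Largest index with value ≤ 16521: n = 81 (giving 16281).
Indices 38 through 81: 44 terms.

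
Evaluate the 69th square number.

The 69th square number is n² with n = 69.
69² = 4761.

4761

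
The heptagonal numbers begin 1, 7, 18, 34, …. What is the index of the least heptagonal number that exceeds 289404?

Solve n(5n−3)/2 > 289404 for integer n.
The largest n with value ≤ 289404 is 340 (since 288490 ≤ 289404 < 290191), so the first above is n = 341, value 290191.

341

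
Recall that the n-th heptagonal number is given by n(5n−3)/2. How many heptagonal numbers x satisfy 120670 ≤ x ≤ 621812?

The n-th heptagonal number is n(5n−3)/2.
Smallest index with value ≥ 120670: n = 220 (giving 120670).
Largest index with value ≤ 621812: n = 499 (giving 621754).
Indices 220 through 499: 280 terms.

280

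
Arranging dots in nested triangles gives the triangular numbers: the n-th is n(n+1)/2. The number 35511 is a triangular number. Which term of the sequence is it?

266

Set n(n+1)/2 = 35511, giving n² + n − 71022 = 0.
So n = (-1 + 533) / 2 = 532/2 = 266.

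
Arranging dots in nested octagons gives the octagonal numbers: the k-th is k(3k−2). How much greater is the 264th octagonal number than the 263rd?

Consecutive octagonal numbers differ by 6n − 5: here 6·264 − 5 = 1579.

1579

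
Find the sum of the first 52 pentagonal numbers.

71656

Σ i(3i−1)/2 = (3Σi² − Σi) / 2 over i = 1..52.
Σi = 1378 and Σi² = 48230.
(3·48230 − 1·1378) / 2 = 143312/2 = 71656.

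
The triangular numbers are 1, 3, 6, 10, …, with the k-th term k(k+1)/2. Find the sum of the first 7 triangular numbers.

84

Σ i(i+1)/2 = (Σi² + Σi) / 2 over i = 1..7.
Σi = 28 and Σi² = 140.
(1·140 + 1·28) / 2 = 168/2 = 84.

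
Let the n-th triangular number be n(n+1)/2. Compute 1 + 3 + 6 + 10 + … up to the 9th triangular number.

165

Σ i(i+1)/2 = (Σi² + Σi) / 2 over i = 1..9.
Σi = 45 and Σi² = 285.
(1·285 + 1·45) / 2 = 330/2 = 165.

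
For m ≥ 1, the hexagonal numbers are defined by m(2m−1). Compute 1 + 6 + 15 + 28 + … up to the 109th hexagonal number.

Σ i(2i−1) = 2Σi² − Σi over i = 1..109.
Σi = 5995 and Σi² = 437635.
2·437635 − 1·5995 = 869275.

869275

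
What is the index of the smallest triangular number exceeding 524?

32

Solve n(n+1)/2 > 524 for integer n.
The largest n with value ≤ 524 is 31 (since 496 ≤ 524 < 528), so the first above is n = 32, value 528.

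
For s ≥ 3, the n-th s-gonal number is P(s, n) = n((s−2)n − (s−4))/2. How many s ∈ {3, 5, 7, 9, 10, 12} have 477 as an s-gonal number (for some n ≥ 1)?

s = 3: P(3, 30) = 465 and P(3, 31) = 496; 477 is not s-gonal.
s = 5: P(5, 18) = 477. ✓
s = 7: P(7, 14) = 469 and P(7, 15) = 540; 477 is not s-gonal.
s = 9: P(9, 12) = 474 and P(9, 13) = 559; 477 is not s-gonal.
s = 10: P(10, 11) = 451 and P(10, 12) = 540; 477 is not s-gonal.
s = 12: P(12, 10) = 460 and P(12, 11) = 561; 477 is not s-gonal.
Hits: s ∈ {5} → 1.

1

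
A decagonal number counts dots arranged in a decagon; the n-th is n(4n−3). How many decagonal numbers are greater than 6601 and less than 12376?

The n-th decagonal number is n(4n−3).
Smallest index with value > 6601: n = 42 (giving 6930).
Largest index with value < 12376: n = 55 (giving 11935).
Indices 42 through 55: 14 terms.

14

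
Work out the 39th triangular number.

The 39th triangular number is n(n+1)/2 with n = 39.
39·40/2 = 1560/2 = 780.

780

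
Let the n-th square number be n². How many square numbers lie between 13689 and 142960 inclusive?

262

The n-th square number is n².
Smallest index with value ≥ 13689: n = 117 (giving 13689).
Largest index with value ≤ 142960: n = 378 (giving 142884).
Indices 117 through 378: 262 terms.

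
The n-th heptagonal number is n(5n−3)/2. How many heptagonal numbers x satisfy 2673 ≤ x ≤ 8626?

27

The n-th heptagonal number is n(5n−3)/2.
Smallest index with value ≥ 2673: n = 33 (giving 2673).
Largest index with value ≤ 8626: n = 59 (giving 8614).
Indices 33 through 59: 27 terms.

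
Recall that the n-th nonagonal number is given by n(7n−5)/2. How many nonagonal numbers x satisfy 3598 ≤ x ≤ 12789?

28

The n-th nonagonal number is n(7n−5)/2.
Smallest index with value ≥ 3598: n = 33 (giving 3729).
Largest index with value ≤ 12789: n = 60 (giving 12450).
Indices 33 through 60: 28 terms.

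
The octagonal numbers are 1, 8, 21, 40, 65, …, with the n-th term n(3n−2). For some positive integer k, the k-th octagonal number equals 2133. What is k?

Set n(3n−2) = 2133, giving 3n² − 2n − 2133 = 0.
So n = (2 + 160) / 6 = 162/6 = 27.

27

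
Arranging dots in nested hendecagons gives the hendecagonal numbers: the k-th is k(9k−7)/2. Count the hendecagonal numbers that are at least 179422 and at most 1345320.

The n-th hendecagonal number is n(9n−7)/2.
Smallest index with value ≥ 179422: n = 201 (giving 181101).
Largest index with value ≤ 1345320: n = 547 (giving 1344526).
Indices 201 through 547: 347 terms.

347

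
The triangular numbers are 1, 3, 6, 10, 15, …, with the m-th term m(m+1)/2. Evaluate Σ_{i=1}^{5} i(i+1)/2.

Σ i(i+1)/2 = (Σi² + Σi) / 2 over i = 1..5.
Σi = 15 and Σi² = 55.
(1·55 + 1·15) / 2 = 70/2 = 35.

35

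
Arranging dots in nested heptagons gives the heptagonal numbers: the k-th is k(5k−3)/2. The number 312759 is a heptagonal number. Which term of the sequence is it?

354

Set n(5n−3)/2 = 312759, giving 5n² − 3n − 625518 = 0.
So n = (3 + 3537) / 10 = 3540/10 = 354.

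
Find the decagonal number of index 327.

The 327th decagonal number is n(4n−3) with n = 327.
327·(4·327 − 3) = 327·1305 = 426735.

426735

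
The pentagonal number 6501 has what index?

66

Set n(3n−1)/2 = 6501, giving 3n² − n − 13002 = 0.
So n = (1 + 395) / 6 = 396/6 = 66.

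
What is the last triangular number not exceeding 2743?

Solve n(n+1)/2 ≤ 2743 for integer n.
n = 73 gives 2701 ≤ 2743, while n = 74 gives 2775 > 2743; so the answer is 2701.

2701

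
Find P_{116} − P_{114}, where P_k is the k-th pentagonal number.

116·(3·116 − 1)/2 = 20126 and 114·(3·114 − 1)/2 = 19437.
Difference: 20126 − 19437 = 689.

689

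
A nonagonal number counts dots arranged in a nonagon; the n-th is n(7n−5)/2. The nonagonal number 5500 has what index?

Set n(7n−5)/2 = 5500, giving 7n² − 5n − 11000 = 0.
The discriminant is 25 + 56·5500 = 308025, and √308025 = 555.
So n = (5 + 555) / 14 = 560/14 = 40.

40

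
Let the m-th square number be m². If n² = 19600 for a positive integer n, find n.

We need n² = 19600, so n = √19600 = 140.

140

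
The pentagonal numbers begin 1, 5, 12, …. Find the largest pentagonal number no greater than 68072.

Solve n(3n−1)/2 ≤ 68072 for integer n.
n = 213 gives 67947 ≤ 68072, while n = 214 gives 68587 > 68072; so the answer is 67947.

67947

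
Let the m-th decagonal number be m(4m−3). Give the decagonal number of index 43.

7267

The 43rd decagonal number is n(4n−3) with n = 43.
43·(4·43 − 3) = 43·169 = 7267.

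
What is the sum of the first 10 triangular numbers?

Σ i(i+1)/2 = (Σi² + Σi) / 2 over i = 1..10.
Σi = 55 and Σi² = 385.
(1·385 + 1·55) / 2 = 440/2 = 220.

220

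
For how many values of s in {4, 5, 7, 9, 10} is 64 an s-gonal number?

1

s = 4: P(4, 8) = 64. ✓
s = 5: P(5, 6) = 51 and P(5, 7) = 70; 64 is not s-gonal.
s = 7: P(7, 5) = 55 and P(7, 6) = 81; 64 is not s-gonal.
s = 9: P(9, 4) = 46 and P(9, 5) = 75; 64 is not s-gonal.
s = 10: P(10, 4) = 52 and P(10, 5) = 85; 64 is not s-gonal.
Hits: s ∈ {4} → 1.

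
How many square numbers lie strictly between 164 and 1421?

25

The n-th square number is n².
Smallest index with value > 164: n = 13 (giving 169).
Largest index with value < 1421: n = 37 (giving 1369).
Indices 13 through 37: 25 terms.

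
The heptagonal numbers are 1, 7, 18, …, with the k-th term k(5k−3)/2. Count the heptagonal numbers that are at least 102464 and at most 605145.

290

The n-th heptagonal number is n(5n−3)/2.
Smallest index with value ≥ 102464: n = 203 (giving 102718).
Largest index with value ≤ 605145: n = 492 (giving 604422).
Indices 203 through 492: 290 terms.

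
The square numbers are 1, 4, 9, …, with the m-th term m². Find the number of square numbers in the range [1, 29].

5

The n-th square number is n².
Smallest index with value ≥ 1: n = 1 (giving 1).
Largest index with value ≤ 29: n = 5 (giving 25).
Indices 1 through 5: 5 terms.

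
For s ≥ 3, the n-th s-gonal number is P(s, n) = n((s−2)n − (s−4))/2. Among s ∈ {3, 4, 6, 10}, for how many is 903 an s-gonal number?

1

s = 3: P(3, 42) = 903. ✓
s = 4: P(4, 30) = 900 and P(4, 31) = 961; 903 is not s-gonal.
s = 6: P(6, 21) = 861 and P(6, 22) = 946; 903 is not s-gonal.
s = 10: P(10, 15) = 855 and P(10, 16) = 976; 903 is not s-gonal.
Hits: s ∈ {3} → 1.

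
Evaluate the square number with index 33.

1089

33² = 1089.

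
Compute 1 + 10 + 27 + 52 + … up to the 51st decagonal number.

178126

Σ i(4i−3) = 4Σi² − 3Σi over i = 1..51.
Σi = 1326 and Σi² = 45526.
4·45526 − 3·1326 = 178126.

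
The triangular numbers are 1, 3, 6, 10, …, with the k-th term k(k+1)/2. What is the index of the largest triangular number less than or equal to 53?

9

Solve n(n+1)/2 ≤ 53 for integer n.
n = 9 gives 45 ≤ 53, while n = 10 gives 55 > 53; so the answer is index 9.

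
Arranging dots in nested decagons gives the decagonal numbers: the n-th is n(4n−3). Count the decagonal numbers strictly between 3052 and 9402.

20

The n-th decagonal number is n(4n−3).
Smallest index with value > 3052: n = 29 (giving 3277).
Largest index with value < 9402: n = 48 (giving 9072).
Indices 29 through 48: 20 terms.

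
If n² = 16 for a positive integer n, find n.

We need n² = 16, so n = √16 = 4.

4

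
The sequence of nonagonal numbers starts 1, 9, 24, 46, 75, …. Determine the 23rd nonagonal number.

1794

23·(7·23 − 5)/2 = 23·156/2 = 23·78 = 1794.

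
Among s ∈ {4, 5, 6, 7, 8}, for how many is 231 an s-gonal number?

1

s = 4: P(4, 15) = 225 and P(4, 16) = 256; 231 is not s-gonal.
s = 5: P(5, 12) = 210 and P(5, 13) = 247; 231 is not s-gonal.
s = 6: P(6, 11) = 231. ✓
s = 7: P(7, 9) = 189 and P(7, 10) = 235; 231 is not s-gonal.
s = 8: P(8, 9) = 225 and P(8, 10) = 280; 231 is not s-gonal.
Hits: s ∈ {6} → 1.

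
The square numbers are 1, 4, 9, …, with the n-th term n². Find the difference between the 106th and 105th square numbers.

n² − (n−1)² = 2n − 1, so 106² − 105² = 2·106 − 1 = 211.

211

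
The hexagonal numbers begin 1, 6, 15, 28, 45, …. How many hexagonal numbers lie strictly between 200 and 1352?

The n-th hexagonal number is n(2n−1).
Smallest index with value > 200: n = 11 (giving 231).
Largest index with value < 1352: n = 26 (giving 1326).
Indices 11 through 26: 16 terms.

16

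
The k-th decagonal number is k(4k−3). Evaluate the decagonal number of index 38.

38·(4·38 − 3) = 38·149 = 5662.

5662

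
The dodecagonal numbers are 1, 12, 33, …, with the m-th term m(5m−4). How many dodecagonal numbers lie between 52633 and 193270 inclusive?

95

The n-th dodecagonal number is n(5n−4).
Smallest index with value ≥ 52633: n = 103 (giving 52633).
Largest index with value ≤ 193270: n = 197 (giving 193257).
Indices 103 through 197: 95 terms.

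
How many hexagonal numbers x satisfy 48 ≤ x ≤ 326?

The n-th hexagonal number is n(2n−1).
Smallest index with value ≥ 48: n = 6 (giving 66).
Largest index with value ≤ 326: n = 13 (giving 325).
Indices 6 through 13: 8 terms.

8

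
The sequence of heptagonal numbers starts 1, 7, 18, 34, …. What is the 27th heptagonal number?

1782

The 27th heptagonal number is n(5n−3)/2 with n = 27.
27·(5·27 − 3)/2 = 27·132/2 = 27·66 = 1782.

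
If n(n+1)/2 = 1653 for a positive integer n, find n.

Set n(n+1)/2 = 1653, giving n² + n − 3306 = 0.
So n = (-1 + 115) / 2 = 114/2 = 57.

57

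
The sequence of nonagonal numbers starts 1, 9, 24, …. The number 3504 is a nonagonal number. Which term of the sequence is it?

32

Set n(7n−5)/2 = 3504, giving 7n² − 5n − 7008 = 0.
The discriminant is 25 + 56·3504 = 196249, and √196249 = 443.
So n = (5 + 443) / 14 = 448/14 = 32.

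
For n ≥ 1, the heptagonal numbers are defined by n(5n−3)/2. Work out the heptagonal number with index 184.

84364

184·(5·184 − 3)/2 = 184·917/2 = 84364.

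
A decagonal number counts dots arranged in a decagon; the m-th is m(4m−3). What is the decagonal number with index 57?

The 57th decagonal number is n(4n−3) with n = 57.
57·(4·57 − 3) = 57·225 = 12825.

12825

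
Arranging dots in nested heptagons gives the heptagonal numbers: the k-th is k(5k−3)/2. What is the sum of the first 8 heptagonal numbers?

456

Σ i(5i−3)/2 = (5Σi² − 3Σi) / 2 over i = 1..8.
Σi = 36 and Σi² = 204.
(5·204 − 3·36) / 2 = 912/2 = 456.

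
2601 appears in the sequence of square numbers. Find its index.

We need n² = 2601, so n = √2601 = 51.

51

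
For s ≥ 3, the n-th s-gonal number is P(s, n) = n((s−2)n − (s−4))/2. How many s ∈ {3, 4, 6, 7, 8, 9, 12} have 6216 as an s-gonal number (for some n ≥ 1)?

2

s = 3: P(3, 111) = 6216. ✓
s = 4: P(4, 78) = 6084 and P(4, 79) = 6241; 6216 is not s-gonal.
s = 6: P(6, 56) = 6216. ✓
s = 7: P(7, 50) = 6175 and P(7, 51) = 6426; 6216 is not s-gonal.
s = 8: P(8, 45) = 5985 and P(8, 46) = 6256; 6216 is not s-gonal.
s = 9: P(9, 42) = 6069 and P(9, 43) = 6364; 6216 is not s-gonal.
s = 12: P(12, 35) = 5985 and P(12, 36) = 6336; 6216 is not s-gonal.
Hits: s ∈ {3, 6} → 2.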